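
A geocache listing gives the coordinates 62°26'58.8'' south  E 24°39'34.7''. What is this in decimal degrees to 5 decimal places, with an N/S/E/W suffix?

62.44967° S, 24.65964° E

φ: 62 + 26/60 + 58.8/3600 = 62.449667
λ: 39′ + 34.7″ = 39.57833′; 24 + 39.57833/60 = 24.659639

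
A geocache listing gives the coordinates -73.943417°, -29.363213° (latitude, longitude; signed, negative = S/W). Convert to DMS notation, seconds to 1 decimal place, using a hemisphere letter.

73°56′36.3″ S, 29°21′47.6″ W

Latitude is negative → S; |value| = 73.943417
Lat: 0.943417° → 56.60502′; 0.60502 × 60 = 36.301″
Longitude is negative → W; |value| = 29.363213
λ: 0.363213° → 21.79278′; 0.79278 × 60 = 47.567″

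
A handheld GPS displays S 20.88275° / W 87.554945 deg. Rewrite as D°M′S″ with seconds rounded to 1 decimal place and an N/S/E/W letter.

φ: whole degrees 20; 52.96500′ → 52′ and 57.900″
Lon: whole degrees 87; 33.29670′ → 33′ and 17.802″

20°52′57.9″ S, 87°33′17.8″ W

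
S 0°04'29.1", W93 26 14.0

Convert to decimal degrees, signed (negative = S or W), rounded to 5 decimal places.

-0.07475, -93.43722

φ: 0° + 4/60 + 29.1/3600 = 0 + 0.066667 + 0.008083 = 0.074750
S → negative
Lon: 93° + 26/60 + 14/3600 = 93 + 0.433333 + 0.003889 = 93.437222
W → negative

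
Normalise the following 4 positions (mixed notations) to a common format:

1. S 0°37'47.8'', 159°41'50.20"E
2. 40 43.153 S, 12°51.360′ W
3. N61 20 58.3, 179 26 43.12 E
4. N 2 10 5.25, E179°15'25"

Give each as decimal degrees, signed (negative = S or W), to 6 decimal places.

Point 1:
  φ: 0° + 37/60 + 47.8/3600 = 0 + 0.616667 + 0.013278 = 0.6299444
  S → negative
  λ: 41′ + 50.2″ = 41.83667′; 159 + 41.83667/60 = 159.6972778
  E ⇒ keep positive
Point 2:
  φ: 43.153′ = 0.719217°; total 40.7192167
  hemisphere S, so the sign is −
  λ: 51.36′ = 0.856000°; total 12.8560000
  W → negative
Point 3:
  Latitude: 61 + 20/60 + 58.3/3600 = 61.3495278
  N → positive
  Lon: 179 + 26/60 + 43.12/3600 = 179.4453111
  E ⇒ keep positive
Point 4:
  Latitude: 2 + 10/60 + 5.25/3600 = 2.1681250
  N ⇒ keep positive
  Lon: 15′ + 25″ = 15.41667′; 179 + 15.41667/60 = 179.2569444
  E ⇒ keep positive

1. -0.629944, 159.697278
2. -40.719217, -12.856000
3. 61.349528, 179.445311
4. 2.168125, 179.256944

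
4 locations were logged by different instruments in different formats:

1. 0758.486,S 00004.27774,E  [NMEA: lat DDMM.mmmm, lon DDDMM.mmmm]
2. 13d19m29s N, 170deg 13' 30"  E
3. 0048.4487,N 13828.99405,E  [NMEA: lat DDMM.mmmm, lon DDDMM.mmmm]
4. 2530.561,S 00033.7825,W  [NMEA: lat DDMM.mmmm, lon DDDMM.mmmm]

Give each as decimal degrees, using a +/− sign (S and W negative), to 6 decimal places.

1. -7.974767, 0.071296
2. 13.324722, 170.225000
3. 0.807478, 138.483234
4. -25.509350, -0.563042

Point 1:
  φ: split at 2 digits → 07° and 58.486′; 7 + 58.486/60 = 7.9747667
  hemisphere S, so the sign is −
  Lon: degrees = first 3 digits = 0, minutes = 4.27774; 0 + 4.27774/60 = 0.0712957
  E ⇒ keep positive
Point 2:
  Latitude: 13 + 19/60 + 29/3600 = 13.3247222
  N ⇒ keep positive
  Longitude: 170° + 13/60 + 30/3600 = 170 + 0.216667 + 0.008333 = 170.2250000
  E → positive
Point 3:
  Lat: degrees = first 2 digits = 0, minutes = 48.4487; 0 + 48.4487/60 = 0.8074783
  N → positive
  λ: split at 3 digits → 138° and 28.99405′; 138 + 28.99405/60 = 138.4832342
  E → positive
Point 4:
  Lat: split at 2 digits → 25° and 30.561′; 25 + 30.561/60 = 25.5093500
  S → negative
  λ: degrees = first 3 digits = 0, minutes = 33.7825; 0 + 33.7825/60 = 0.5630417
  hemisphere W, so the sign is −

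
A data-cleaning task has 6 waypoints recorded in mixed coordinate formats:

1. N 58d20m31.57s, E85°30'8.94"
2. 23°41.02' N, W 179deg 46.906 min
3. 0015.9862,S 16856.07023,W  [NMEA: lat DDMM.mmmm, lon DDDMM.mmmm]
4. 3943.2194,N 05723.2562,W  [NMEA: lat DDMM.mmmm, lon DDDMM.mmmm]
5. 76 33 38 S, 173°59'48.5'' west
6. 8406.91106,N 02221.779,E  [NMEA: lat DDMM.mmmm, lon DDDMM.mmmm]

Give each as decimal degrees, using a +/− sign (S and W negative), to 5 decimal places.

Point 1:
  Lat: 58° + 20/60 + 31.57/3600 = 58 + 0.333333 + 0.008769 = 58.342103
  N ⇒ keep positive
  Longitude: 30′ + 8.94″ = 30.14900′; 85 + 30.14900/60 = 85.502483
  E ⇒ keep positive
Point 2:
  Latitude: 23 + 41.02/60 = 23.683667
  N → positive
  Lon: 179 + 46.906/60 = 179.781767
  hemisphere W, so the sign is −
Point 3:
  Latitude: split at 2 digits → 00° and 15.9862′; 0 + 15.9862/60 = 0.266437
  hemisphere S, so the sign is −
  Longitude: degrees = first 3 digits = 168, minutes = 56.07023; 168 + 56.07023/60 = 168.934504
  W ⇒ negate
Point 4:
  Lat: split at 2 digits → 39° and 43.2194′; 39 + 43.2194/60 = 39.720323
  N ⇒ keep positive
  λ: split at 3 digits → 057° and 23.2562′; 57 + 23.2562/60 = 57.387603
  hemisphere W, so the sign is −
Point 5:
  Lat: 76° + 33/60 + 38/3600 = 76 + 0.550000 + 0.010556 = 76.560556
  hemisphere S, so the sign is −
  Longitude: 173° + 59/60 + 48.5/3600 = 173 + 0.983333 + 0.013472 = 173.996806
  W → negative
Point 6:
  Latitude: split at 2 digits → 84° and 6.91106′; 84 + 6.91106/60 = 84.115184
  N → positive
  Longitude: split at 3 digits → 022° and 21.779′; 22 + 21.779/60 = 22.362983
  E ⇒ keep positive

1. 58.34210, 85.50248
2. 23.68367, -179.78177
3. -0.26644, -168.93450
4. 39.72032, -57.38760
5. -76.56056, -173.99681
6. 84.11518, 22.36298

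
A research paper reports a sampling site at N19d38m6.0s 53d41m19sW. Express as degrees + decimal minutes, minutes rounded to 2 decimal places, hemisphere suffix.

19° 38.10′ N, 53° 41.32′ W

Lat: seconds/60 = 0.10000; minutes = 38 + 0.10000 = 38.1000
Lon: 41 + 19/60 = 41.3167′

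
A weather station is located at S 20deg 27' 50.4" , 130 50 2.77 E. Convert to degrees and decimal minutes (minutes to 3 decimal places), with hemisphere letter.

Lat: seconds/60 = 0.84000; minutes = 27 + 0.84000 = 27.84000
λ: 50 + 2.77/60 = 50.04617′

20° 27.840′ S, 130° 50.046′ E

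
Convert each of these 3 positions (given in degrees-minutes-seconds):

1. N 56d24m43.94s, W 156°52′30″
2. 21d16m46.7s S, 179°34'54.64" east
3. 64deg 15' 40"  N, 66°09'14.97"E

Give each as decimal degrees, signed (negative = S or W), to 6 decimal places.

Point 1:
  Lat: 24′ + 43.94″ = 24.73233′; 56 + 24.73233/60 = 56.4122056
  N ⇒ keep positive
  Longitude: 156 + 52/60 + 30/3600 = 156.8750000
  W → negative
Point 2:
  φ: 21 + 16/60 + 46.7/3600 = 21.2796389
  S → negative
  Longitude: 179 + 34/60 + 54.64/3600 = 179.5818444
  E ⇒ keep positive
Point 3:
  Latitude: 64° + 15/60 + 40/3600 = 64 + 0.250000 + 0.011111 = 64.2611111
  N ⇒ keep positive
  Longitude: 66° + 9/60 + 14.97/3600 = 66 + 0.150000 + 0.004158 = 66.1541583
  E → positive

1. 56.412206, -156.875000
2. -21.279639, 179.581844
3. 64.261111, 66.154158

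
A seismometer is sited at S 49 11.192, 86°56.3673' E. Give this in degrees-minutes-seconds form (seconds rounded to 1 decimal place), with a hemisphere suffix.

φ: 11.19200′ → 11′ and 0.19200 × 60 = 11.520″
Lon: fractional minutes 0.36730 × 60 = 22.038″

49°11′11.5″ S, 86°56′22.0″ E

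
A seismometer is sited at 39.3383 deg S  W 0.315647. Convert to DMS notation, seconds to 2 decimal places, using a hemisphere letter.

39°20′17.88″ S, 0°18′56.33″ W

Latitude: whole degrees 39; 20.29800′ → 20′ and 17.8800″
Lon: whole degrees 0; 18.93882′ → 18′ and 56.3292″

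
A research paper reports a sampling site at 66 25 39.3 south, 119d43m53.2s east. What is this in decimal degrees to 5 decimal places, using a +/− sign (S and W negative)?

Latitude: 66° + 25/60 + 39.3/3600 = 66 + 0.416667 + 0.010917 = 66.427583
S ⇒ negate
Lon: 43′ + 53.2″ = 43.88667′; 119 + 43.88667/60 = 119.731444
E ⇒ keep positive

-66.42758, 119.73144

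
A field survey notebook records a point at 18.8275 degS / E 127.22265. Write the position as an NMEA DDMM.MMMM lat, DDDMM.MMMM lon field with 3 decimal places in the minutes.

1849.650,S / 12713.359,E

Latitude: 18° + 0.827500 × 60 = 18° 49.65000′
Lon: minutes = (127.222650 − 127) × 60 = 13.35900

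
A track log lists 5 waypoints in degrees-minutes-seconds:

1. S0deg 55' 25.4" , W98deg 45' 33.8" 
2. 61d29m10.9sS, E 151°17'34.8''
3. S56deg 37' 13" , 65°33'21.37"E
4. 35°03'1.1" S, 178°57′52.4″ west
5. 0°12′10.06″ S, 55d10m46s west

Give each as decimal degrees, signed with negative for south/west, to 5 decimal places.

Point 1:
  φ: 55′ + 25.4″ = 55.42333′; 0 + 55.42333/60 = 0.923722
  S → negative
  λ: 98 + 45/60 + 33.8/3600 = 98.759389
  W → negative
Point 2:
  Latitude: 61 + 29/60 + 10.9/3600 = 61.486361
  S ⇒ negate
  Lon: 151 + 17/60 + 34.8/3600 = 151.293000
  E ⇒ keep positive
Point 3:
  Lat: 56° + 37/60 + 13/3600 = 56 + 0.616667 + 0.003611 = 56.620278
  S → negative
  Lon: 65 + 33/60 + 21.37/3600 = 65.555936
  E ⇒ keep positive
Point 4:
  Latitude: 35 + 3/60 + 1.1/3600 = 35.050306
  S → negative
  λ: 178 + 57/60 + 52.4/3600 = 178.964556
  hemisphere W, so the sign is −
Point 5:
  Lat: 12′ + 10.06″ = 12.16767′; 0 + 12.16767/60 = 0.202794
  S → negative
  λ: 55° + 10/60 + 46/3600 = 55 + 0.166667 + 0.012778 = 55.179444
  W ⇒ negate

1. -0.92372, -98.75939
2. -61.48636, 151.29300
3. -56.62028, 65.55594
4. -35.05031, -178.96456
5. -0.20279, -55.17944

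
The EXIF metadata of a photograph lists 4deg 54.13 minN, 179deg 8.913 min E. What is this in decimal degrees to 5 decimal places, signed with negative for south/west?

4.90217, 179.14855

Latitude: 54.13′ = 0.902167°; total 4.902167
N → positive
Lon: 8.913′ = 0.148550°; total 179.148550
E → positive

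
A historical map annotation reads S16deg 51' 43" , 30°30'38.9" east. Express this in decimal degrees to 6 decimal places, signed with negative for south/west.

Lat: 51′ + 43″ = 51.71667′; 16 + 51.71667/60 = 16.8619444
S ⇒ negate
Lon: 30° + 30/60 + 38.9/3600 = 30 + 0.500000 + 0.010806 = 30.5108056
E ⇒ keep positive

-16.861944, 30.510806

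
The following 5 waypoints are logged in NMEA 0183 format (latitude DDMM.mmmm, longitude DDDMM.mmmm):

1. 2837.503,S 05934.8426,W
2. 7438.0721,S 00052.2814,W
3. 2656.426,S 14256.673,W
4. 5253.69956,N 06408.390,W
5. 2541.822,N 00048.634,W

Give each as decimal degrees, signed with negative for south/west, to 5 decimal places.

Point 1:
  Latitude: degrees = first 2 digits = 28, minutes = 37.503; 28 + 37.503/60 = 28.625050
  S → negative
  Lon: split at 3 digits → 059° and 34.8426′; 59 + 34.8426/60 = 59.580710
  hemisphere W, so the sign is −
Point 2:
  Latitude: degrees = first 2 digits = 74, minutes = 38.0721; 74 + 38.0721/60 = 74.634535
  S → negative
  λ: split at 3 digits → 000° and 52.2814′; 0 + 52.2814/60 = 0.871357
  W ⇒ negate
Point 3:
  φ: degrees = first 2 digits = 26, minutes = 56.426; 26 + 56.426/60 = 26.940433
  hemisphere S, so the sign is −
  λ: degrees = first 3 digits = 142, minutes = 56.673; 142 + 56.673/60 = 142.944550
  W → negative
Point 4:
  Latitude: degrees = first 2 digits = 52, minutes = 53.69956; 52 + 53.69956/60 = 52.894993
  N → positive
  Longitude: degrees = first 3 digits = 64, minutes = 8.39; 64 + 8.39/60 = 64.139833
  W ⇒ negate
Point 5:
  Lat: split at 2 digits → 25° and 41.822′; 25 + 41.822/60 = 25.697033
  N ⇒ keep positive
  Longitude: degrees = first 3 digits = 0, minutes = 48.634; 0 + 48.634/60 = 0.810567
  W ⇒ negate

1. -28.62505, -59.58071
2. -74.63454, -0.87136
3. -26.94043, -142.94455
4. 52.89499, -64.13983
5. 25.69703, -0.81057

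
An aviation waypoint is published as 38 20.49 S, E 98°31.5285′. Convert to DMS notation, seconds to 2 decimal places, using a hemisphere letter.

Lat: 20.49000′ → 20′ and 0.49000 × 60 = 29.4000″
Lon: fractional minutes 0.52850 × 60 = 31.7100″

38°20′29.40″ S, 98°31′31.71″ E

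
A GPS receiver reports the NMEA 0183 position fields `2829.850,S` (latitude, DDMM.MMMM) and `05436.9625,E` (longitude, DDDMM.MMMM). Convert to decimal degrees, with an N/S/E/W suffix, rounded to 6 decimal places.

Lat: split at 2 digits → 28° and 29.85′; 28 + 29.85/60 = 28.4975000
Longitude: split at 3 digits → 054° and 36.9625′; 54 + 36.9625/60 = 54.6160417

28.497500° S, 54.616042° E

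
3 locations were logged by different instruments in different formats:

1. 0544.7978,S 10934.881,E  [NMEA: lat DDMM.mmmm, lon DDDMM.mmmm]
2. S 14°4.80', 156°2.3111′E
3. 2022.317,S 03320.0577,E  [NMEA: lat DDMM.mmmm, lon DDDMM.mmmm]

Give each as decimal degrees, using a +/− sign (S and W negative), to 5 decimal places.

1. -5.74663, 109.58135
2. -14.08000, 156.03852
3. -20.37195, 33.33430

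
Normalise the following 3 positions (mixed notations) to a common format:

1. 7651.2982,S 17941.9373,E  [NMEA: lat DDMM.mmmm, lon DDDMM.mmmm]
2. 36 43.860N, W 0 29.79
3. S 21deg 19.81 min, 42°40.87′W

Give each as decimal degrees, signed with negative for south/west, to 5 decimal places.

1. -76.85497, 179.69896
2. 36.73100, -0.49650
3. -21.33017, -42.68117

Point 1:
  Lat: degrees = first 2 digits = 76, minutes = 51.2982; 76 + 51.2982/60 = 76.854970
  S ⇒ negate
  λ: split at 3 digits → 179° and 41.9373′; 179 + 41.9373/60 = 179.698955
  E → positive
Point 2:
  Latitude: 43.86′ = 0.731000°; total 36.731000
  N → positive
  λ: 29.79′ = 0.496500°; total 0.496500
  W → negative
Point 3:
  Latitude: 19.81′ = 0.330167°; total 21.330167
  S → negative
  λ: 42 + 40.87/60 = 42.681167
  hemisphere W, so the sign is −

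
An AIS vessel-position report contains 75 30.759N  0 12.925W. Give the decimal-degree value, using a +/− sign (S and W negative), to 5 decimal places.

Lat: 30.759′ = 0.512650°; total 75.512650
N ⇒ keep positive
λ: 12.925′ = 0.215417°; total 0.215417
W ⇒ negate

75.51265, -0.21542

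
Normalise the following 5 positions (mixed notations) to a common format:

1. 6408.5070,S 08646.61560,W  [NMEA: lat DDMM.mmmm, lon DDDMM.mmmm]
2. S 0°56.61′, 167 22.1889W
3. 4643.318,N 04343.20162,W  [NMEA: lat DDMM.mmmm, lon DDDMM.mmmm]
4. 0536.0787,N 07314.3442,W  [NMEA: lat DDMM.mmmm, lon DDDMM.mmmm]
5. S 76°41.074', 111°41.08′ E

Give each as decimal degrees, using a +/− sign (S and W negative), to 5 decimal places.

1. -64.14178, -86.77693
2. -0.94350, -167.36982
3. 46.72197, -43.72003
4. 5.60131, -73.23907
5. -76.68457, 111.68467

Point 1:
  Lat: degrees = first 2 digits = 64, minutes = 8.507; 64 + 8.507/60 = 64.141783
  S → negative
  Lon: split at 3 digits → 086° and 46.6156′; 86 + 46.6156/60 = 86.776927
  hemisphere W, so the sign is −
Point 2:
  Lat: 56.61′ = 0.943500°; total 0.943500
  S ⇒ negate
  Longitude: 22.1889′ = 0.369815°; total 167.369815
  hemisphere W, so the sign is −
Point 3:
  Latitude: degrees = first 2 digits = 46, minutes = 43.318; 46 + 43.318/60 = 46.721967
  N ⇒ keep positive
  λ: split at 3 digits → 043° and 43.20162′; 43 + 43.20162/60 = 43.720027
  hemisphere W, so the sign is −
Point 4:
  Lat: split at 2 digits → 05° and 36.0787′; 5 + 36.0787/60 = 5.601312
  N → positive
  Longitude: split at 3 digits → 073° and 14.3442′; 73 + 14.3442/60 = 73.239070
  hemisphere W, so the sign is −
Point 5:
  Latitude: 76 + 41.074/60 = 76.684567
  hemisphere S, so the sign is −
  λ: 41.08′ = 0.684667°; total 111.684667
  E → positive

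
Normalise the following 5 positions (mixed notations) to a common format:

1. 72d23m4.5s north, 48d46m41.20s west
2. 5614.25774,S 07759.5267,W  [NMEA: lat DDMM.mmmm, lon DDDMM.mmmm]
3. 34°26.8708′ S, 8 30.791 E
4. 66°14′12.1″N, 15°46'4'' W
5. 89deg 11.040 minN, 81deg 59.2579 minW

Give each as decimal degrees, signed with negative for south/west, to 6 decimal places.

1. 72.384583, -48.778111
2. -56.237629, -77.992112
3. -34.447847, 8.513183
4. 66.236694, -15.767778
5. 89.184000, -81.987632

Point 1:
  Latitude: 72° + 23/60 + 4.5/3600 = 72 + 0.383333 + 0.001250 = 72.3845833
  N → positive
  Lon: 46′ + 41.2″ = 46.68667′; 48 + 46.68667/60 = 48.7781111
  W → negative
Point 2:
  Lat: split at 2 digits → 56° and 14.25774′; 56 + 14.25774/60 = 56.2376290
  S ⇒ negate
  Lon: split at 3 digits → 077° and 59.5267′; 77 + 59.5267/60 = 77.9921117
  W → negative
Point 3:
  Lat: 34 + 26.8708/60 = 34.4478467
  S ⇒ negate
  Lon: 30.791′ = 0.513183°; total 8.5131833
  E → positive
Point 4:
  Latitude: 66° + 14/60 + 12.1/3600 = 66 + 0.233333 + 0.003361 = 66.2366944
  N → positive
  Longitude: 46′ + 4″ = 46.06667′; 15 + 46.06667/60 = 15.7677778
  W → negative
Point 5:
  φ: 11.04′ = 0.184000°; total 89.1840000
  N ⇒ keep positive
  Lon: 59.2579′ = 0.987632°; total 81.9876317
  W ⇒ negate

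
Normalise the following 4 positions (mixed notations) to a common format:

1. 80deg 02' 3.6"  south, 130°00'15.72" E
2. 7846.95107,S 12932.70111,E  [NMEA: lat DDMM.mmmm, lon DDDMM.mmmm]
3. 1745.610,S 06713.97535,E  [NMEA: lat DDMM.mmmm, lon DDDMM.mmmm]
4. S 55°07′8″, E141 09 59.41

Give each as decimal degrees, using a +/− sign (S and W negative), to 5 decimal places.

1. -80.03433, 130.00437
2. -78.78252, 129.54502
3. -17.76017, 67.23292
4. -55.11889, 141.16650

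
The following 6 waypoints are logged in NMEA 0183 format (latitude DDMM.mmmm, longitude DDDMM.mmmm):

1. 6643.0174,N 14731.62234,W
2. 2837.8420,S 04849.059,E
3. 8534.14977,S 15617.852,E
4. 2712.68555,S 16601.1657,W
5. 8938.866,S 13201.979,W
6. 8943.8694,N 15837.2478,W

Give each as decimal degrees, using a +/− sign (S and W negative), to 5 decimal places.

1. 66.71696, -147.52704
2. -28.63070, 48.81765
3. -85.56916, 156.29753
4. -27.21143, -166.01943
5. -89.64777, -132.03298
6. 89.73116, -158.62080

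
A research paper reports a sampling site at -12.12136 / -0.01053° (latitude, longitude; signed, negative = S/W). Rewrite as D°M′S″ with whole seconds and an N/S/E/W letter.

12°07′17″ S, 0°00′38″ W

Latitude is negative → S; |value| = 12.121360
φ: whole degrees 12; 7.28160′ → 7′ and 16.90″
Longitude is negative → W; |value| = 0.010530
λ: whole degrees 0; 0.63180′ → 0′ and 37.91″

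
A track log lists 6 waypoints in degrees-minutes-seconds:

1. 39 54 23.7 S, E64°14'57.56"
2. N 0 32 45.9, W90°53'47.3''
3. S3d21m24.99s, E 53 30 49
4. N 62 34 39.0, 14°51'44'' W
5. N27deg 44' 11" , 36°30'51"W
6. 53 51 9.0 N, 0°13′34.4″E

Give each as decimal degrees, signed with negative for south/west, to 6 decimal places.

Point 1:
  Lat: 54′ + 23.7″ = 54.39500′; 39 + 54.39500/60 = 39.9065833
  hemisphere S, so the sign is −
  Lon: 64 + 14/60 + 57.56/3600 = 64.2493222
  E → positive
Point 2:
  Lat: 0 + 32/60 + 45.9/3600 = 0.5460833
  N → positive
  Longitude: 53′ + 47.3″ = 53.78833′; 90 + 53.78833/60 = 90.8964722
  W → negative
Point 3:
  Latitude: 3 + 21/60 + 24.99/3600 = 3.3569417
  hemisphere S, so the sign is −
  Lon: 53° + 30/60 + 49/3600 = 53 + 0.500000 + 0.013611 = 53.5136111
  E → positive
Point 4:
  φ: 62 + 34/60 + 39/3600 = 62.5775000
  N → positive
  λ: 51′ + 44″ = 51.73333′; 14 + 51.73333/60 = 14.8622222
  hemisphere W, so the sign is −
Point 5:
  φ: 44′ + 11″ = 44.18333′; 27 + 44.18333/60 = 27.7363889
  N → positive
  Lon: 36 + 30/60 + 51/3600 = 36.5141667
  W ⇒ negate
Point 6:
  φ: 53 + 51/60 + 9/3600 = 53.8525000
  N ⇒ keep positive
  λ: 0° + 13/60 + 34.4/3600 = 0 + 0.216667 + 0.009556 = 0.2262222
  E → positive

1. -39.906583, 64.249322
2. 0.546083, -90.896472
3. -3.356942, 53.513611
4. 62.577500, -14.862222
5. 27.736389, -36.514167
6. 53.852500, 0.226222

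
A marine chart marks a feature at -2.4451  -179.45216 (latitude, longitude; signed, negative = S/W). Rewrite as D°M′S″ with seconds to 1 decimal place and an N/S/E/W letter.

Latitude is negative → S; |value| = 2.445100
φ: whole degrees 2; 26.70600′ → 26′ and 42.360″
Longitude is negative → W; |value| = 179.452160
λ: whole degrees 179; 27.12960′ → 27′ and 7.776″

2°26′42.4″ S, 179°27′7.8″ W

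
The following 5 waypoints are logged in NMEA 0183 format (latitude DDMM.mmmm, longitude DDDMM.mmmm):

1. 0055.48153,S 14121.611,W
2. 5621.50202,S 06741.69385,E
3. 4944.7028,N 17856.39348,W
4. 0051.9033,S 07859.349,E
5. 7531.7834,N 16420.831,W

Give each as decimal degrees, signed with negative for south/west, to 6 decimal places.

1. -0.924692, -141.360183
2. -56.358367, 67.694898
3. 49.745047, -178.939891
4. -0.865055, 78.989150
5. 75.529723, -164.347183

Point 1:
  Lat: split at 2 digits → 00° and 55.48153′; 0 + 55.48153/60 = 0.9246922
  S ⇒ negate
  Longitude: degrees = first 3 digits = 141, minutes = 21.611; 141 + 21.611/60 = 141.3601833
  W ⇒ negate
Point 2:
  Latitude: degrees = first 2 digits = 56, minutes = 21.50202; 56 + 21.50202/60 = 56.3583670
  S → negative
  λ: degrees = first 3 digits = 67, minutes = 41.69385; 67 + 41.69385/60 = 67.6948975
  E → positive
Point 3:
  Latitude: degrees = first 2 digits = 49, minutes = 44.7028; 49 + 44.7028/60 = 49.7450467
  N → positive
  λ: degrees = first 3 digits = 178, minutes = 56.39348; 178 + 56.39348/60 = 178.9398913
  W → negative
Point 4:
  Latitude: degrees = first 2 digits = 0, minutes = 51.9033; 0 + 51.9033/60 = 0.8650550
  S ⇒ negate
  λ: split at 3 digits → 078° and 59.349′; 78 + 59.349/60 = 78.9891500
  E → positive
Point 5:
  Latitude: degrees = first 2 digits = 75, minutes = 31.7834; 75 + 31.7834/60 = 75.5297233
  N ⇒ keep positive
  Longitude: degrees = first 3 digits = 164, minutes = 20.831; 164 + 20.831/60 = 164.3471833
  W ⇒ negate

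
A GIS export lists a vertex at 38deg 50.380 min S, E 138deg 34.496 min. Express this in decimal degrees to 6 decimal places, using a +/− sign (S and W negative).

-38.839667, 138.574933

φ: 50.38′ = 0.839667°; total 38.8396667
hemisphere S, so the sign is −
λ: 138 + 34.496/60 = 138.5749333
E → positive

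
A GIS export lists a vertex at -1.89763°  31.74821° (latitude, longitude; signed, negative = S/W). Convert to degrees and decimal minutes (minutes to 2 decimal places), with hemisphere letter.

1° 53.86′ S, 31° 44.89′ E

Latitude is negative → S; |value| = 1.897630
Latitude: minutes = (1.897630 − 1) × 60 = 53.8578
λ: 31° + 0.748210 × 60 = 31° 44.8926′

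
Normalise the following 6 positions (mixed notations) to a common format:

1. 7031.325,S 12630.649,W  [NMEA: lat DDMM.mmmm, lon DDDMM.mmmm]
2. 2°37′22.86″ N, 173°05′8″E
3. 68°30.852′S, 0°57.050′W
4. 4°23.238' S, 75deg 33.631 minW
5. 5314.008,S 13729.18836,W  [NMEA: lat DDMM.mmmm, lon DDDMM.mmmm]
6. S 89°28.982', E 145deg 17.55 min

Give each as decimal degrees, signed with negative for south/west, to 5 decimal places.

Point 1:
  Latitude: split at 2 digits → 70° and 31.325′; 70 + 31.325/60 = 70.522083
  S ⇒ negate
  λ: split at 3 digits → 126° and 30.649′; 126 + 30.649/60 = 126.510817
  hemisphere W, so the sign is −
Point 2:
  Latitude: 2° + 37/60 + 22.86/3600 = 2 + 0.616667 + 0.006350 = 2.623017
  N ⇒ keep positive
  λ: 173 + 5/60 + 8/3600 = 173.085556
  E → positive
Point 3:
  φ: 30.852′ = 0.514200°; total 68.514200
  S → negative
  Lon: 57.05′ = 0.950833°; total 0.950833
  W ⇒ negate
Point 4:
  Latitude: 23.238′ = 0.387300°; total 4.387300
  S → negative
  Longitude: 33.631′ = 0.560517°; total 75.560517
  hemisphere W, so the sign is −
Point 5:
  Latitude: split at 2 digits → 53° and 14.008′; 53 + 14.008/60 = 53.233467
  hemisphere S, so the sign is −
  Lon: degrees = first 3 digits = 137, minutes = 29.18836; 137 + 29.18836/60 = 137.486473
  W → negative
Point 6:
  Latitude: 28.982′ = 0.483033°; total 89.483033
  hemisphere S, so the sign is −
  λ: 17.55′ = 0.292500°; total 145.292500
  E → positive

1. -70.52208, -126.51082
2. 2.62302, 173.08556
3. -68.51420, -0.95083
4. -4.38730, -75.56052
5. -53.23347, -137.48647
6. -89.48303, 145.29250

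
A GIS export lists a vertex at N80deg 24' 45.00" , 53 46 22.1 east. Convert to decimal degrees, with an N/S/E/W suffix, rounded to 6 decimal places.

80.412500° N, 53.772806° E

φ: 80° + 24/60 + 45/3600 = 80 + 0.400000 + 0.012500 = 80.4125000
λ: 53 + 46/60 + 22.1/3600 = 53.7728056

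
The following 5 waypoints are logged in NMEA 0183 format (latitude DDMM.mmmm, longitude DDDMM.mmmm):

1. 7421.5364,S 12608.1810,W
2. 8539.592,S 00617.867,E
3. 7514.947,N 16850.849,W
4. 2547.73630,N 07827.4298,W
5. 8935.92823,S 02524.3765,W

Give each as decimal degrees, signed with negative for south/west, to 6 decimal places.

Point 1:
  Latitude: split at 2 digits → 74° and 21.5364′; 74 + 21.5364/60 = 74.3589400
  S → negative
  Lon: degrees = first 3 digits = 126, minutes = 8.181; 126 + 8.181/60 = 126.1363500
  W ⇒ negate
Point 2:
  Latitude: split at 2 digits → 85° and 39.592′; 85 + 39.592/60 = 85.6598667
  S ⇒ negate
  Longitude: degrees = first 3 digits = 6, minutes = 17.867; 6 + 17.867/60 = 6.2977833
  E → positive
Point 3:
  φ: degrees = first 2 digits = 75, minutes = 14.947; 75 + 14.947/60 = 75.2491167
  N → positive
  Lon: split at 3 digits → 168° and 50.849′; 168 + 50.849/60 = 168.8474833
  W → negative
Point 4:
  φ: split at 2 digits → 25° and 47.7363′; 25 + 47.7363/60 = 25.7956050
  N ⇒ keep positive
  Lon: split at 3 digits → 078° and 27.4298′; 78 + 27.4298/60 = 78.4571633
  W → negative
Point 5:
  φ: split at 2 digits → 89° and 35.92823′; 89 + 35.92823/60 = 89.5988038
  S → negative
  Longitude: degrees = first 3 digits = 25, minutes = 24.3765; 25 + 24.3765/60 = 25.4062750
  hemisphere W, so the sign is −

1. -74.358940, -126.136350
2. -85.659867, 6.297783
3. 75.249117, -168.847483
4. 25.795605, -78.457163
5. -89.598804, -25.406275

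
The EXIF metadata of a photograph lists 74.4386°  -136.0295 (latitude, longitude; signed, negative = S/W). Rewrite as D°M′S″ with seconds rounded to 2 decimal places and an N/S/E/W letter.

74°26′18.96″ N, 136°01′46.20″ W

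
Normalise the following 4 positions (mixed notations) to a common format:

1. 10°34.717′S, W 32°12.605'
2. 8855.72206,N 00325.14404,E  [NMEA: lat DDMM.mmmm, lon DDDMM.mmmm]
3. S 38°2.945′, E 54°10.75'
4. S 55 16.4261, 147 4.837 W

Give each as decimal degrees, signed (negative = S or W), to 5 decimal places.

Point 1:
  Latitude: 34.717′ = 0.578617°; total 10.578617
  S → negative
  λ: 32 + 12.605/60 = 32.210083
  W ⇒ negate
Point 2:
  Latitude: degrees = first 2 digits = 88, minutes = 55.72206; 88 + 55.72206/60 = 88.928701
  N → positive
  Lon: split at 3 digits → 003° and 25.14404′; 3 + 25.14404/60 = 3.419067
  E ⇒ keep positive
Point 3:
  φ: 38 + 2.945/60 = 38.049083
  S ⇒ negate
  λ: 10.75′ = 0.179167°; total 54.179167
  E ⇒ keep positive
Point 4:
  Latitude: 16.4261′ = 0.273768°; total 55.273768
  S → negative
  Longitude: 4.837′ = 0.080617°; total 147.080617
  W → negative

1. -10.57862, -32.21008
2. 88.92870, 3.41907
3. -38.04908, 54.17917
4. -55.27377, -147.08062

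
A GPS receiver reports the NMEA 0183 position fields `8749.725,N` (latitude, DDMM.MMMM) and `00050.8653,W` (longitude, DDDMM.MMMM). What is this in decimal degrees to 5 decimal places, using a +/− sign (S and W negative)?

87.82875, -0.84776

φ: split at 2 digits → 87° and 49.725′; 87 + 49.725/60 = 87.828750
N → positive
Longitude: split at 3 digits → 000° and 50.8653′; 0 + 50.8653/60 = 0.847755
hemisphere W, so the sign is −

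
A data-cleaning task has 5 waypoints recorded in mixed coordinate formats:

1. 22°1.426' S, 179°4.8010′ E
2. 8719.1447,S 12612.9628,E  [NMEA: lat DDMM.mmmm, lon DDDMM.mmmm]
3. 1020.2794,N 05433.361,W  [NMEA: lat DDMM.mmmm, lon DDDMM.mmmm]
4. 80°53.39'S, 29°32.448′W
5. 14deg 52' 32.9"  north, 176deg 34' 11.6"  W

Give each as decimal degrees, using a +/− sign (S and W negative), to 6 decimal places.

Point 1:
  Lat: 22 + 1.426/60 = 22.0237667
  S → negative
  Lon: 179 + 4.801/60 = 179.0800167
  E → positive
Point 2:
  Latitude: degrees = first 2 digits = 87, minutes = 19.1447; 87 + 19.1447/60 = 87.3190783
  S ⇒ negate
  λ: split at 3 digits → 126° and 12.9628′; 126 + 12.9628/60 = 126.2160467
  E ⇒ keep positive
Point 3:
  φ: split at 2 digits → 10° and 20.2794′; 10 + 20.2794/60 = 10.3379900
  N ⇒ keep positive
  λ: degrees = first 3 digits = 54, minutes = 33.361; 54 + 33.361/60 = 54.5560167
  hemisphere W, so the sign is −
Point 4:
  Lat: 80 + 53.39/60 = 80.8898333
  hemisphere S, so the sign is −
  λ: 29 + 32.448/60 = 29.5408000
  W → negative
Point 5:
  φ: 14° + 52/60 + 32.9/3600 = 14 + 0.866667 + 0.009139 = 14.8758056
  N → positive
  λ: 176° + 34/60 + 11.6/3600 = 176 + 0.566667 + 0.003222 = 176.5698889
  W ⇒ negate

1. -22.023767, 179.080017
2. -87.319078, 126.216047
3. 10.337990, -54.556017
4. -80.889833, -29.540800
5. 14.875806, -176.569889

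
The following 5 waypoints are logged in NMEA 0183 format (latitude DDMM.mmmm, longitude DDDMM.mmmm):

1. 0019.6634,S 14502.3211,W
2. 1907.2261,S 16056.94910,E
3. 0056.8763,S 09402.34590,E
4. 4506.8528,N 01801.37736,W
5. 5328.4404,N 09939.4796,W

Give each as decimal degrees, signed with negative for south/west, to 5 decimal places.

1. -0.32772, -145.03869
2. -19.12044, 160.94915
3. -0.94794, 94.03910
4. 45.11421, -18.02296
5. 53.47401, -99.65799

Point 1:
  Latitude: degrees = first 2 digits = 0, minutes = 19.6634; 0 + 19.6634/60 = 0.327723
  S → negative
  Longitude: split at 3 digits → 145° and 2.3211′; 145 + 2.3211/60 = 145.038685
  hemisphere W, so the sign is −
Point 2:
  φ: split at 2 digits → 19° and 7.2261′; 19 + 7.2261/60 = 19.120435
  S → negative
  Lon: split at 3 digits → 160° and 56.9491′; 160 + 56.9491/60 = 160.949152
  E ⇒ keep positive
Point 3:
  Lat: degrees = first 2 digits = 0, minutes = 56.8763; 0 + 56.8763/60 = 0.947938
  S ⇒ negate
  Longitude: split at 3 digits → 094° and 2.3459′; 94 + 2.3459/60 = 94.039098
  E ⇒ keep positive
Point 4:
  Lat: degrees = first 2 digits = 45, minutes = 6.8528; 45 + 6.8528/60 = 45.114213
  N ⇒ keep positive
  Longitude: degrees = first 3 digits = 18, minutes = 1.37736; 18 + 1.37736/60 = 18.022956
  hemisphere W, so the sign is −
Point 5:
  φ: split at 2 digits → 53° and 28.4404′; 53 + 28.4404/60 = 53.474007
  N ⇒ keep positive
  Lon: split at 3 digits → 099° and 39.4796′; 99 + 39.4796/60 = 99.657993
  W → negative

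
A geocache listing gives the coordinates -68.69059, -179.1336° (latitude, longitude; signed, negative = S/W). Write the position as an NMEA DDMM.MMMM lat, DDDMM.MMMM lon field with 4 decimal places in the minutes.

6841.4354,S / 17908.0160,W

Latitude is negative → S; |value| = 68.690590
Latitude: fractional part 0.690590 → 41.435400 minutes
Longitude is negative → W; |value| = 179.133600
Longitude: 179° + 0.133600 × 60 = 179° 8.016000′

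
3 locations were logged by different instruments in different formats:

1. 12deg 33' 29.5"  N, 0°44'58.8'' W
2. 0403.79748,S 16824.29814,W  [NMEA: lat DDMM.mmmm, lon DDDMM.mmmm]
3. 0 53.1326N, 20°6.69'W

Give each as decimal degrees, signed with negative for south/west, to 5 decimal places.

Point 1:
  φ: 12 + 33/60 + 29.5/3600 = 12.558194
  N → positive
  Lon: 0° + 44/60 + 58.8/3600 = 0 + 0.733333 + 0.016333 = 0.749667
  W ⇒ negate
Point 2:
  φ: split at 2 digits → 04° and 3.79748′; 4 + 3.79748/60 = 4.063291
  S → negative
  λ: degrees = first 3 digits = 168, minutes = 24.29814; 168 + 24.29814/60 = 168.404969
  W ⇒ negate
Point 3:
  φ: 0 + 53.1326/60 = 0.885543
  N → positive
  Lon: 20 + 6.69/60 = 20.111500
  hemisphere W, so the sign is −

1. 12.55819, -0.74967
2. -4.06329, -168.40497
3. 0.88554, -20.11150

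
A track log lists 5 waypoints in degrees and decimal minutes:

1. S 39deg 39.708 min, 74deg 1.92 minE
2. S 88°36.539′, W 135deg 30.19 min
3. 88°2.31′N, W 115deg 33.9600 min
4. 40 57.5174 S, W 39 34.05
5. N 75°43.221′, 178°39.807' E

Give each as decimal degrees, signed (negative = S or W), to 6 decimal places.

1. -39.661800, 74.032000
2. -88.608983, -135.503167
3. 88.038500, -115.566000
4. -40.958623, -39.567500
5. 75.720350, 178.663450

Point 1:
  φ: 39 + 39.708/60 = 39.6618000
  hemisphere S, so the sign is −
  λ: 74 + 1.92/60 = 74.0320000
  E → positive
Point 2:
  Latitude: 36.539′ = 0.608983°; total 88.6089833
  S → negative
  λ: 135 + 30.19/60 = 135.5031667
  hemisphere W, so the sign is −
Point 3:
  φ: 2.31′ = 0.038500°; total 88.0385000
  N → positive
  Lon: 115 + 33.96/60 = 115.5660000
  W ⇒ negate
Point 4:
  Lat: 57.5174′ = 0.958623°; total 40.9586233
  S ⇒ negate
  Longitude: 34.05′ = 0.567500°; total 39.5675000
  W → negative
Point 5:
  Latitude: 43.221′ = 0.720350°; total 75.7203500
  N → positive
  Longitude: 178 + 39.807/60 = 178.6634500
  E → positive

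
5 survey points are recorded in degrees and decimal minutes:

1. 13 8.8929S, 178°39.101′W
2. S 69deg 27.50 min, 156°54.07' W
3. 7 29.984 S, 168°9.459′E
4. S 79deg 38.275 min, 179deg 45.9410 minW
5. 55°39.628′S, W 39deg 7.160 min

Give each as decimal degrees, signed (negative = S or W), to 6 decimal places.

1. -13.148215, -178.651683
2. -69.458333, -156.901167
3. -7.499733, 168.157650
4. -79.637917, -179.765683
5. -55.660467, -39.119333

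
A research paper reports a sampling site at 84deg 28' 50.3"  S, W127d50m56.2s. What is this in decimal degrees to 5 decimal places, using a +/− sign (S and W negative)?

-84.48064, -127.84894

Latitude: 28′ + 50.3″ = 28.83833′; 84 + 28.83833/60 = 84.480639
hemisphere S, so the sign is −
λ: 127 + 50/60 + 56.2/3600 = 127.848944
hemisphere W, so the sign is −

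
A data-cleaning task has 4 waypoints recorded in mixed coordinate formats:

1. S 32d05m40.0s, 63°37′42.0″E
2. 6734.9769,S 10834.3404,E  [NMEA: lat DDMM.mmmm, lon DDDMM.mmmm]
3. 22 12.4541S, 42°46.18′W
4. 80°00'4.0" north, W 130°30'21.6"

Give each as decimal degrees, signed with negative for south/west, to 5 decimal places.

Point 1:
  Lat: 5′ + 40″ = 5.66667′; 32 + 5.66667/60 = 32.094444
  S → negative
  Lon: 63° + 37/60 + 42/3600 = 63 + 0.616667 + 0.011667 = 63.628333
  E → positive
Point 2:
  Latitude: degrees = first 2 digits = 67, minutes = 34.9769; 67 + 34.9769/60 = 67.582948
  hemisphere S, so the sign is −
  Longitude: split at 3 digits → 108° and 34.3404′; 108 + 34.3404/60 = 108.572340
  E → positive
Point 3:
  φ: 22 + 12.4541/60 = 22.207568
  S → negative
  Longitude: 42 + 46.18/60 = 42.769667
  W ⇒ negate
Point 4:
  Lat: 80 + 0/60 + 4/3600 = 80.001111
  N ⇒ keep positive
  Lon: 30′ + 21.6″ = 30.36000′; 130 + 30.36000/60 = 130.506000
  W → negative

1. -32.09444, 63.62833
2. -67.58295, 108.57234
3. -22.20757, -42.76967
4. 80.00111, -130.50600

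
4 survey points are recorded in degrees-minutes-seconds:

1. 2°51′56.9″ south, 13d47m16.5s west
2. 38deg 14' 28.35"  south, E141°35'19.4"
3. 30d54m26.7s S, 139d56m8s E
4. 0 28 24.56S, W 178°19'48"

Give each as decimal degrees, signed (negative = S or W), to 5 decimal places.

1. -2.86581, -13.78792
2. -38.24121, 141.58872
3. -30.90742, 139.93556
4. -0.47349, -178.33000

Point 1:
  φ: 2° + 51/60 + 56.9/3600 = 2 + 0.850000 + 0.015806 = 2.865806
  S → negative
  Longitude: 47′ + 16.5″ = 47.27500′; 13 + 47.27500/60 = 13.787917
  W → negative
Point 2:
  φ: 14′ + 28.35″ = 14.47250′; 38 + 14.47250/60 = 38.241208
  S ⇒ negate
  Lon: 141° + 35/60 + 19.4/3600 = 141 + 0.583333 + 0.005389 = 141.588722
  E ⇒ keep positive
Point 3:
  Lat: 30 + 54/60 + 26.7/3600 = 30.907417
  S → negative
  Longitude: 56′ + 8″ = 56.13333′; 139 + 56.13333/60 = 139.935556
  E → positive
Point 4:
  Lat: 0 + 28/60 + 24.56/3600 = 0.473489
  S → negative
  Lon: 178° + 19/60 + 48/3600 = 178 + 0.316667 + 0.013333 = 178.330000
  hemisphere W, so the sign is −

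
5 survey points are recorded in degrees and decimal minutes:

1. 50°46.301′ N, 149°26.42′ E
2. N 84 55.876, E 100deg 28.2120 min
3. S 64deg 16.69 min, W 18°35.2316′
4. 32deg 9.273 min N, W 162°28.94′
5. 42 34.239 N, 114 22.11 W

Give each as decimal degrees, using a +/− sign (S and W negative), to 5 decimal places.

Point 1:
  Lat: 50 + 46.301/60 = 50.771683
  N ⇒ keep positive
  Lon: 149 + 26.42/60 = 149.440333
  E ⇒ keep positive
Point 2:
  φ: 55.876′ = 0.931267°; total 84.931267
  N → positive
  Longitude: 28.212′ = 0.470200°; total 100.470200
  E ⇒ keep positive
Point 3:
  φ: 16.69′ = 0.278167°; total 64.278167
  hemisphere S, so the sign is −
  Longitude: 35.2316′ = 0.587193°; total 18.587193
  W ⇒ negate
Point 4:
  Latitude: 32 + 9.273/60 = 32.154550
  N → positive
  Longitude: 28.94′ = 0.482333°; total 162.482333
  hemisphere W, so the sign is −
Point 5:
  Lat: 34.239′ = 0.570650°; total 42.570650
  N ⇒ keep positive
  Longitude: 114 + 22.11/60 = 114.368500
  W → negative

1. 50.77168, 149.44033
2. 84.93127, 100.47020
3. -64.27817, -18.58719
4. 32.15455, -162.48233
5. 42.57065, -114.36850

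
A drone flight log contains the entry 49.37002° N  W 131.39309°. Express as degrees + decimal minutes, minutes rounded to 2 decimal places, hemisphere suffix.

49° 22.20′ N, 131° 23.59′ W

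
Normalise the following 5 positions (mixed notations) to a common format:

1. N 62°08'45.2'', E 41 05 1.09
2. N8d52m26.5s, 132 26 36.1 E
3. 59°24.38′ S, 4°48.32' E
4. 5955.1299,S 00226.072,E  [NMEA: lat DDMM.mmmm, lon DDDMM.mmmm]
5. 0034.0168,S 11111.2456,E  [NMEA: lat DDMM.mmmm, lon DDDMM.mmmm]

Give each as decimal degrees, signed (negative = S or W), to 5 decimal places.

Point 1:
  Lat: 62 + 8/60 + 45.2/3600 = 62.145889
  N ⇒ keep positive
  λ: 41 + 5/60 + 1.09/3600 = 41.083636
  E → positive
Point 2:
  Latitude: 8 + 52/60 + 26.5/3600 = 8.874028
  N ⇒ keep positive
  Lon: 132 + 26/60 + 36.1/3600 = 132.443361
  E ⇒ keep positive
Point 3:
  Latitude: 59 + 24.38/60 = 59.406333
  S ⇒ negate
  Longitude: 4 + 48.32/60 = 4.805333
  E → positive
Point 4:
  φ: degrees = first 2 digits = 59, minutes = 55.1299; 59 + 55.1299/60 = 59.918832
  S → negative
  Lon: degrees = first 3 digits = 2, minutes = 26.072; 2 + 26.072/60 = 2.434533
  E → positive
Point 5:
  φ: degrees = first 2 digits = 0, minutes = 34.0168; 0 + 34.0168/60 = 0.566947
  hemisphere S, so the sign is −
  Lon: split at 3 digits → 111° and 11.2456′; 111 + 11.2456/60 = 111.187427
  E ⇒ keep positive

1. 62.14589, 41.08364
2. 8.87403, 132.44336
3. -59.40633, 4.80533
4. -59.91883, 2.43453
5. -0.56695, 111.18743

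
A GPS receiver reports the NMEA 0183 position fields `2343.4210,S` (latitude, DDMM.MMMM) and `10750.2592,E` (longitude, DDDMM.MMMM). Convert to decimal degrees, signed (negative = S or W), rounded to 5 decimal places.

-23.72368, 107.83765

Latitude: split at 2 digits → 23° and 43.421′; 23 + 43.421/60 = 23.723683
hemisphere S, so the sign is −
λ: split at 3 digits → 107° and 50.2592′; 107 + 50.2592/60 = 107.837653
E → positive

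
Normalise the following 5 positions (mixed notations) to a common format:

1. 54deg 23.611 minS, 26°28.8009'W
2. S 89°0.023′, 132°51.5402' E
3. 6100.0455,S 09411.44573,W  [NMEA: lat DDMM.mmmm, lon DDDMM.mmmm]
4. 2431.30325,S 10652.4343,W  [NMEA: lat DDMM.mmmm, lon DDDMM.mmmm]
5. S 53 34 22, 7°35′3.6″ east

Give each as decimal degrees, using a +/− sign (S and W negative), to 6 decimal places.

1. -54.393517, -26.480015
2. -89.000383, 132.859003
3. -61.000758, -94.190762
4. -24.521721, -106.873905
5. -53.572778, 7.584333

Point 1:
  Latitude: 54 + 23.611/60 = 54.3935167
  S ⇒ negate
  Longitude: 26 + 28.8009/60 = 26.4800150
  W ⇒ negate
Point 2:
  Latitude: 0.023′ = 0.000383°; total 89.0003833
  S ⇒ negate
  Longitude: 132 + 51.5402/60 = 132.8590033
  E → positive
Point 3:
  Lat: degrees = first 2 digits = 61, minutes = 0.0455; 61 + 0.0455/60 = 61.0007583
  S → negative
  Longitude: split at 3 digits → 094° and 11.44573′; 94 + 11.44573/60 = 94.1907622
  W → negative
Point 4:
  Lat: degrees = first 2 digits = 24, minutes = 31.30325; 24 + 31.30325/60 = 24.5217208
  S ⇒ negate
  Lon: degrees = first 3 digits = 106, minutes = 52.4343; 106 + 52.4343/60 = 106.8739050
  W ⇒ negate
Point 5:
  φ: 53 + 34/60 + 22/3600 = 53.5727778
  S ⇒ negate
  λ: 35′ + 3.6″ = 35.06000′; 7 + 35.06000/60 = 7.5843333
  E ⇒ keep positive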